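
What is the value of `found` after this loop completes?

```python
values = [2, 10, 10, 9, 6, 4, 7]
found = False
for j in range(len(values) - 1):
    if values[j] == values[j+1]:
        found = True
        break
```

Check consecutive duplicates in [2, 10, 10, 9, 6, 4, 7]
`found` takes the values: False → True

Answer: True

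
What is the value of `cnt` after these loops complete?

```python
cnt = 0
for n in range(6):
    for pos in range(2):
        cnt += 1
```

6 * 2 = 12
`cnt` takes the values: 0 → 1 → 2 → 3 → 4 → 5 → 6 → 7 → 8 → 9 → 10 → 11 → 12

Answer: 12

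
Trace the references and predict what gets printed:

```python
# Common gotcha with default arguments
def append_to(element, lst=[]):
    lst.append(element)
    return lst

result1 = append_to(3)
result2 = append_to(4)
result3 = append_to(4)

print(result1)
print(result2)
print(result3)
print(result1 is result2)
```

Key concept: mutable default argument gotcha.
Step by step:
`result1 = append_to(3)` → result1 = [3]
`result2 = append_to(4)` → result1 = [3, 4] (same object as result2); result2 = [3, 4] (same object as result1)
`result3 = append_to(4)` → result1 = [3, 4, 4] (same object as result2, result3); result2 = [3, 4, 4] (same object as result1, result3); result3 = [3, 4, 4] (same object as result1, result2)
`print(result1)` → prints [3, 4, 4]
`print(result2)` → prints [3, 4, 4]
`print(result3)` → prints [3, 4, 4]
`print(result1 is result2)` → prints True

Answer:
[3, 4, 4]
[3, 4, 4]
[3, 4, 4]
True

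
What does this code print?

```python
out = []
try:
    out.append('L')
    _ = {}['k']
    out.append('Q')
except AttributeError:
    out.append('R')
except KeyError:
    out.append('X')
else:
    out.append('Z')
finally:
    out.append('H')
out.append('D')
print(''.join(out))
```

Execution trace: 'L' (try body) → 'X' (except KeyError) → 'H' (finally) → 'D' (after the try/except). Output: LXHD

Answer: LXHD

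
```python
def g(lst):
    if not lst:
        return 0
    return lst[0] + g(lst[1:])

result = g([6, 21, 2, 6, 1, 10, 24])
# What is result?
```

6 + 21 + 2 + 6 + 1 + 10 + 24 + 0 = 70

Answer: 70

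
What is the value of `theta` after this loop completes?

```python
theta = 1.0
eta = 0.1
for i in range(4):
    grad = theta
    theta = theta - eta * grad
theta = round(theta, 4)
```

Gradient descent: w = 1.0 * (1 - 0.1)^4
`theta` takes the values: 1.0 → 0.9 → 0.81 → 0.729 → 0.6561

Answer: 0.6561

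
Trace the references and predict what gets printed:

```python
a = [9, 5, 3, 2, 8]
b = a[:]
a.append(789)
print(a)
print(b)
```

Key concept: slice [:] creates copy.
Step by step:
`a = [9, 5, 3, 2, 8]` → a = [9, 5, 3, 2, 8]
`b = a[:]` → b = [9, 5, 3, 2, 8]
`a.append(789)` → a = [9, 5, 3, 2, 8, 789]
`print(a)` → prints [9, 5, 3, 2, 8, 789]
`print(b)` → prints [9, 5, 3, 2, 8]

Answer:
[9, 5, 3, 2, 8, 789]
[9, 5, 3, 2, 8]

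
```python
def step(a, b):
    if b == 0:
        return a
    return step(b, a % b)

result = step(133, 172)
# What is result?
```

step(133, 172) -> step(172, 133) -> step(133, 39) -> step(39, 16) -> step(16, 7) -> step(7, 2) -> step(2, 1) -> step(1, 0) -> 1

Answer: 1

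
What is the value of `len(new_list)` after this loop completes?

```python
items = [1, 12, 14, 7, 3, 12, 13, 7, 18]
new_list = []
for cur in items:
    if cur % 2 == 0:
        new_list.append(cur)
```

Count even numbers in [1, 12, 14, 7, 3, 12, 13, 7, 18]
`new_list` takes the values: [] → [12] → [12, 14] → [12, 14, 12] → [12, 14, 12, 18]
So `len(new_list)` = 4

Answer: 4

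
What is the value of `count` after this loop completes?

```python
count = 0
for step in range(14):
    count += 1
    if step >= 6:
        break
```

Loop breaks when step reaches 6, count is 7
`count` takes the values: 0 → 1 → 2 → 3 → 4 → 5 → 6 → 7

Answer: 7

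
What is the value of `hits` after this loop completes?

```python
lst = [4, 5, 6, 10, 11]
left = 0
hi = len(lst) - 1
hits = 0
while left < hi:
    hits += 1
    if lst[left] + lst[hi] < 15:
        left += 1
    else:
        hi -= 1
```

Steps to find pair summing to 15
`hits` takes the values: 0 → 1 → 2 → 3 → 4

Answer: 4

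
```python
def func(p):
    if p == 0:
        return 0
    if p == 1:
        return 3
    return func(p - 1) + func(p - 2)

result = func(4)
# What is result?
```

Build up from base cases: func(0)=0, func(1)=3, func(2)=3, func(3)=6, func(4)=9

Answer: 9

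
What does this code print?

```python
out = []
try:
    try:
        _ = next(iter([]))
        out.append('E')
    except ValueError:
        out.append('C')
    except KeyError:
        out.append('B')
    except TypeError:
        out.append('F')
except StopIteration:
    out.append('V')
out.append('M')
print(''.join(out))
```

Execution trace: 'V' (outer except StopIteration) → 'M' (after the try/except). Output: VM

Answer: VM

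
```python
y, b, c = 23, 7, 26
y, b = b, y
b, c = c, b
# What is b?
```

Trace:
`y, b, c = 23, 7, 26` → y = 23; b = 7; c = 26
`y, b = b, y` → y = 7; b = 23
`b, c = c, b` → b = 26; c = 23
So b = 26

Answer: 26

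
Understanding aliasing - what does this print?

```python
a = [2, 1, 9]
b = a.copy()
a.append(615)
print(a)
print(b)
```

Key concept: list.copy() creates independent copy.
Step by step:
`a = [2, 1, 9]` → a = [2, 1, 9]
`b = a.copy()` → b = [2, 1, 9]
`a.append(615)` → a = [2, 1, 9, 615]
`print(a)` → prints [2, 1, 9, 615]
`print(b)` → prints [2, 1, 9]

Answer:
[2, 1, 9, 615]
[2, 1, 9]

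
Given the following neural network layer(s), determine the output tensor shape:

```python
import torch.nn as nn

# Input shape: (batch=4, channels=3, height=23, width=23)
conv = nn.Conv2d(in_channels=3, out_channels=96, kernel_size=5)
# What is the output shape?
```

Input: (4, 3, 23, 23) -> Output: (4, 96, 19, 19)

Answer: (4, 96, 19, 19)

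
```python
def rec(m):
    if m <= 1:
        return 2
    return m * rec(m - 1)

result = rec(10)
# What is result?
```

rec(10) = 10 * 9 * 8 * 7 * 6 * 5 * 4 * 3 * 2 * 2 = 7257600

Answer: 7257600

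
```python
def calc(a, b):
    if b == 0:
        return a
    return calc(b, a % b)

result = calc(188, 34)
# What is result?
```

calc(188, 34) -> calc(34, 18) -> calc(18, 16) -> calc(16, 2) -> calc(2, 0) -> 2

Answer: 2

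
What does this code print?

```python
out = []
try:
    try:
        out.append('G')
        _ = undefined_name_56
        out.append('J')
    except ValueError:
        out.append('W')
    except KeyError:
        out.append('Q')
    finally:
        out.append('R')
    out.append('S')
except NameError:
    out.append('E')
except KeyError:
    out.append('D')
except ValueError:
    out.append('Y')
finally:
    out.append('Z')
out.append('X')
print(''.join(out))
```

Execution trace: 'G' (inner try body) → 'R' (inner finally) → 'E' (except NameError) → 'Z' (finally) → 'X' (after the try/except). Output: GREZX

Answer: GREZX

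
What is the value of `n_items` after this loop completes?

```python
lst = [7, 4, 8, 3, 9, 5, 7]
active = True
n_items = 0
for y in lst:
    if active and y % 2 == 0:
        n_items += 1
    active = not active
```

Count even values at even positions
`n_items` takes the values: 0 → 1

Answer: 1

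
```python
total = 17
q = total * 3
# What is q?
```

Trace:
`total = 17` → total = 17
`q = total * 3` → q = 51
So q = 51

Answer: 51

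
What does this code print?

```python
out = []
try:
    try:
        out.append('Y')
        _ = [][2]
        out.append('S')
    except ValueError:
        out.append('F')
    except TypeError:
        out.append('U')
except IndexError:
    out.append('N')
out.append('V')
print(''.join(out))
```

Execution trace: 'Y' (try body) → 'N' (outer except IndexError) → 'V' (after the try/except). Output: YNV

Answer: YNV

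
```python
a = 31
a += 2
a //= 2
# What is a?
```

Trace:
`a = 31` → a = 31
`a += 2` → a = 33
`a //= 2` → a = 16
So a = 16

Answer: 16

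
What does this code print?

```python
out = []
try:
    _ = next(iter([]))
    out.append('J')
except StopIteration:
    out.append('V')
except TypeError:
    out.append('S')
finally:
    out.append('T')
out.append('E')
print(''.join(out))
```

Execution trace: 'V' (except StopIteration) → 'T' (finally) → 'E' (after the try/except). Output: VTE

Answer: VTE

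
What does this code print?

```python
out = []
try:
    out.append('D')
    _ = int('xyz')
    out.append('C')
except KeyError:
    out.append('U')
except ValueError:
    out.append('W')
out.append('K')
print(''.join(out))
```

Execution trace: 'D' (try body) → 'W' (except ValueError) → 'K' (after the try/except). Output: DWK

Answer: DWK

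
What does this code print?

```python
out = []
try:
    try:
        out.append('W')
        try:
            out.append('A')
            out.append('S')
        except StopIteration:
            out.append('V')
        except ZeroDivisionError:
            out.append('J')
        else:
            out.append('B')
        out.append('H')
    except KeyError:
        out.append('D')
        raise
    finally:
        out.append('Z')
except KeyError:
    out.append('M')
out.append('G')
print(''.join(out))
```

Execution trace: 'W' (try body) → 'A' (inner try body) → 'S' (inner try body, no exception) → 'B' (inner else) → 'H' (try body, no exception) → 'Z' (finally) → 'G' (after the try/except). Output: WASBHZG

Answer: WASBHZG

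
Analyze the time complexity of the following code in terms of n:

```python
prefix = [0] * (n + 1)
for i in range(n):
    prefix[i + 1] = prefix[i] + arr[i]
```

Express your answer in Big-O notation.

This is Prefix sum computation. Time complexity: O(n).

Answer: O(n)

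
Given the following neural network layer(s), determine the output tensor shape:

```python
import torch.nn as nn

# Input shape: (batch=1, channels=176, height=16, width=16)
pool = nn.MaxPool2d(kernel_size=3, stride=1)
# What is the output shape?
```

Input: (1, 176, 16, 16) -> Output: (1, 176, 14, 14)

Answer: (1, 176, 14, 14)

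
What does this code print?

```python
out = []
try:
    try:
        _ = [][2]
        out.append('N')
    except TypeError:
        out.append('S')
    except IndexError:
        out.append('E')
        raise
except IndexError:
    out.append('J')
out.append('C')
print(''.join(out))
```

Execution trace: 'E' (inner except IndexError) → 'J' (outer except IndexError) → 'C' (after the try/except). Output: EJC

Answer: EJC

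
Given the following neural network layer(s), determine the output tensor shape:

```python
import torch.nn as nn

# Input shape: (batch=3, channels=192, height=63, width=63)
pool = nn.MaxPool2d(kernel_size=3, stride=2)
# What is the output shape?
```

Input: (3, 192, 63, 63) -> Output: (3, 192, 31, 31)

Answer: (3, 192, 31, 31)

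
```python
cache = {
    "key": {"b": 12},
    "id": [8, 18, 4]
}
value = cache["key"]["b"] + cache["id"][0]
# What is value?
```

Trace:
`cache = { ...` → cache = {'key': {'b': 12}, 'id': [8, 18, 4]}
`value = cache["key"]["b"] + cache["id"][0]` → value = 20
So value = 20

Answer: 20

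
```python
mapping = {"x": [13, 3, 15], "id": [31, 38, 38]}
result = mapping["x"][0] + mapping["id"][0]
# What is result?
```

Trace:
`mapping = {"x": [13, 3, 15], "id": [31, 38, 38]}` → mapping = {'x': [13, 3, 15], 'id': [31, 38, 38]}
`result = mapping["x"][0] + mapping["id"][0]` → result = 44
So result = 44

Answer: 44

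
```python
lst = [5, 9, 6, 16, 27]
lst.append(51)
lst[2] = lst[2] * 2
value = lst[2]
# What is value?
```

Trace:
`lst = [5, 9, 6, 16, 27]` → lst = [5, 9, 6, 16, 27]
`lst.append(51)` → lst = [5, 9, 6, 16, 27, 51]
`lst[2] = lst[2] * 2` → lst = [5, 9, 12, 16, 27, 51]
`value = lst[2]` → value = 12
So value = 12

Answer: 12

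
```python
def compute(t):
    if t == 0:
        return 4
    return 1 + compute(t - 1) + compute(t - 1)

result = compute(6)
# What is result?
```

compute(t) = 1 + 2·compute(t-1), compute(0)=4. Closed form: (4+1)·2^6 - 1 = 319.

Answer: 319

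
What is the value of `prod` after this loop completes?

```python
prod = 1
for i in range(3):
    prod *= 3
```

3^3 = 27
`prod` takes the values: 1 → 3 → 9 → 27

Answer: 27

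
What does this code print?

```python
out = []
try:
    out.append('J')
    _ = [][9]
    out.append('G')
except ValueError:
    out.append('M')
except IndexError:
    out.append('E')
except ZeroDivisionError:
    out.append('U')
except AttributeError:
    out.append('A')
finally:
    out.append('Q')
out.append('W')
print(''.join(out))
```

Execution trace: 'J' (try body) → 'E' (except IndexError) → 'Q' (finally) → 'W' (after the try/except). Output: JEQW

Answer: JEQW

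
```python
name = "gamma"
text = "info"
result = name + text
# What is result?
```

Trace:
`name = "gamma"` → name = 'gamma'
`text = "info"` → text = 'info'
`result = name + text` → result = 'gammainfo'
So result = 'gammainfo'

Answer: 'gammainfo'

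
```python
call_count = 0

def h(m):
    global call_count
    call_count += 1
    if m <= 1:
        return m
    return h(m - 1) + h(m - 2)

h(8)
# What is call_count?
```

Calls(m) = 1 + Calls(m-1) + Calls(m-2); Calls(0)=Calls(1)=1. For m=8 this gives 67.

Answer: 67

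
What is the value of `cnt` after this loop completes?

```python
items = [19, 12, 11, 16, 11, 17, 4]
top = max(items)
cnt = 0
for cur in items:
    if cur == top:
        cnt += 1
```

Count of max value 19 in [19, 12, 11, 16, 11, 17, 4]
`cnt` takes the values: 0 → 1

Answer: 1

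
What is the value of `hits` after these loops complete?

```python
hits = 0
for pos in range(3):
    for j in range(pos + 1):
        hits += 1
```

Triangle: 1 + 2 + ... + 3
`hits` takes the values: 0 → 1 → 2 → 3 → 4 → 5 → 6

Answer: 6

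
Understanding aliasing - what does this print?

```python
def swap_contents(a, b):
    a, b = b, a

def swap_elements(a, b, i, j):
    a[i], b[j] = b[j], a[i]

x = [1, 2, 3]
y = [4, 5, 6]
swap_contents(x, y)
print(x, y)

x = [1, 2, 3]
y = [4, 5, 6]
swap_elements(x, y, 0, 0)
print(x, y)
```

Key concept: parameter rebinding vs mutation.
Step by step:
`x = [1, 2, 3]` → x = [1, 2, 3]
`y = [4, 5, 6]` → y = [4, 5, 6]
`swap_contents(x, y)` → no visible change to tracked variables
`print(x, y)` → prints [1, 2, 3] [4, 5, 6]
`x = [1, 2, 3]` → x = [1, 2, 3]
`y = [4, 5, 6]` → y = [4, 5, 6]
`swap_elements(x, y, 0, 0)` → x = [4, 2, 3]; y = [1, 5, 6]
`print(x, y)` → prints [4, 2, 3] [1, 5, 6]

Answer:
[1, 2, 3] [4, 5, 6]
[4, 2, 3] [1, 5, 6]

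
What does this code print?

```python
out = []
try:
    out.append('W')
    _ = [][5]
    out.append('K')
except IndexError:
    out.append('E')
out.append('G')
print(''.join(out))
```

Execution trace: 'W' (try body) → 'E' (except IndexError) → 'G' (after the try/except). Output: WEG

Answer: WEG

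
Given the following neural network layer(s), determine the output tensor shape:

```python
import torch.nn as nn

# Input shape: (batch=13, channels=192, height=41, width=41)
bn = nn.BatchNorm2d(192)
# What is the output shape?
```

Input: (13, 192, 41, 41) -> Output: (13, 192, 41, 41)

Answer: (13, 192, 41, 41)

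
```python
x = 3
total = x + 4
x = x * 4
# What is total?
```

Trace:
`x = 3` → x = 3
`total = x + 4` → total = 7
`x = x * 4` → x = 12
So total = 7

Answer: 7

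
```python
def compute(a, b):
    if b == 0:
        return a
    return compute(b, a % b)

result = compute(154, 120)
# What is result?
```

compute(154, 120) -> compute(120, 34) -> compute(34, 18) -> compute(18, 16) -> compute(16, 2) -> compute(2, 0) -> 2

Answer: 2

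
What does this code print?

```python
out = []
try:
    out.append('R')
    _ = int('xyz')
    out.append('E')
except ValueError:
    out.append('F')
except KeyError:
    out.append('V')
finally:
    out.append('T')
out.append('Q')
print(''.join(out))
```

Execution trace: 'R' (try body) → 'F' (except ValueError) → 'T' (finally) → 'Q' (after the try/except). Output: RFTQ

Answer: RFTQ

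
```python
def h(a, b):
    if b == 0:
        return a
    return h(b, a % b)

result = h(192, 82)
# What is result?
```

h(192, 82) -> h(82, 28) -> h(28, 26) -> h(26, 2) -> h(2, 0) -> 2

Answer: 2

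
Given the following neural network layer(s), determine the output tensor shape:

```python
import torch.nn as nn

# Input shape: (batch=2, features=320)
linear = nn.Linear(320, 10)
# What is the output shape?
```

Input: (2, 320) -> Output: (2, 10)

Answer: (2, 10)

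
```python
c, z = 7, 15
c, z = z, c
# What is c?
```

Trace:
`c, z = 7, 15` → c = 7; z = 15
`c, z = z, c` → c = 15; z = 7
So c = 15

Answer: 15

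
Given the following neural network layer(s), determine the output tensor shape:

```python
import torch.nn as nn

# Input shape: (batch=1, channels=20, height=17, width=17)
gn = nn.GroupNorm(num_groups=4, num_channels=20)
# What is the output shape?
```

Input: (1, 20, 17, 17) -> Output: (1, 20, 17, 17)

Answer: (1, 20, 17, 17)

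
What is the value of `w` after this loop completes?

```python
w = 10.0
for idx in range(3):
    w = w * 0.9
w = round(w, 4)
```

Exponential decay: 10.0 * 0.9^3
`w` takes the values: 10.0 → 9.0 → 8.1 → 7.29

Answer: 7.29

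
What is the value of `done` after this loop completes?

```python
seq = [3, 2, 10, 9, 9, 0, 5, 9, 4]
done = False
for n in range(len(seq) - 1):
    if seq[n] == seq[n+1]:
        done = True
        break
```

Check consecutive duplicates in [3, 2, 10, 9, 9, 0, 5, 9, 4]
`done` takes the values: False → True

Answer: True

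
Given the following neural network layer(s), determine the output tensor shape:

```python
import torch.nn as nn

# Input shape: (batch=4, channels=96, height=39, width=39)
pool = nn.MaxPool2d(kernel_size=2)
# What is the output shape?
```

Input: (4, 96, 39, 39) -> Output: (4, 96, 19, 19)

Answer: (4, 96, 19, 19)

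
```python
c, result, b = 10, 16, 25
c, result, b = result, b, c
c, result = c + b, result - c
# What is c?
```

Trace:
`c, result, b = 10, 16, 25` → c = 10; result = 16; b = 25
`c, result, b = result, b, c` → c = 16; result = 25; b = 10
`c, result = c + b, result - c` → c = 26; result = 9
So c = 26

Answer: 26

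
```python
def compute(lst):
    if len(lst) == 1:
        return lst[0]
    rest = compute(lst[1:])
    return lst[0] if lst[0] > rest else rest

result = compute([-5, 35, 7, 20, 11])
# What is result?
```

Recursive max over [-5, 35, 7, 20, 11] = 35

Answer: 35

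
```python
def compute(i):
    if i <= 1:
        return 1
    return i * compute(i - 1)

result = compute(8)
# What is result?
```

compute(8) = 8 * 7 * 6 * 5 * 4 * 3 * 2 * 1 = 40320

Answer: 40320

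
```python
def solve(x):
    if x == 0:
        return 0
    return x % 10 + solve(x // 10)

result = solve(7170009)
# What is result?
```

Sum of digits of 7170009: 9 + 0 + 0 + 0 + 7 + 1 + 7 = 24

Answer: 24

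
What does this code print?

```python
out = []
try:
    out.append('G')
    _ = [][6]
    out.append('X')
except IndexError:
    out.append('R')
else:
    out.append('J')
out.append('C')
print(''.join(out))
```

Execution trace: 'G' (try body) → 'R' (except IndexError) → 'C' (after the try/except). Output: GRC

Answer: GRC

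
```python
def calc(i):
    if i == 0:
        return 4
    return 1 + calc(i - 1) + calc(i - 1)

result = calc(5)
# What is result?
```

calc(i) = 1 + 2·calc(i-1), calc(0)=4. Closed form: (4+1)·2^5 - 1 = 159.

Answer: 159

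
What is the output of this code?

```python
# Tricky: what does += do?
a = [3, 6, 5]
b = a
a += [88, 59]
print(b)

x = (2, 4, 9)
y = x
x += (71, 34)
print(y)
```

Key concept: += behavior differs for mutable vs immutable.
Step by step:
`a = [3, 6, 5]` → a = [3, 6, 5]
`b = a` → b = [3, 6, 5] (same object as a)
`a += [88, 59]` → a = [3, 6, 5, 88, 59] (same object as b); b = [3, 6, 5, 88, 59] (same object as a)
`print(b)` → prints [3, 6, 5, 88, 59]
`x = (2, 4, 9)` → x = (2, 4, 9)
`y = x` → y = (2, 4, 9)
`x += (71, 34)` → x = (2, 4, 9, 71, 34)
`print(y)` → prints (2, 4, 9)

Answer:
[3, 6, 5, 88, 59]
(2, 4, 9)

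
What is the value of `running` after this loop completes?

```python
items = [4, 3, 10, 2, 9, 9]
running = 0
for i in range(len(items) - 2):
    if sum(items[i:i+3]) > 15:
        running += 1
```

Count windows with sum > 15
`running` takes the values: 0 → 1 → 2 → 3

Answer: 3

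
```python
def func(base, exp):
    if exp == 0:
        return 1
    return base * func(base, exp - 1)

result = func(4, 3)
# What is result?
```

func(4, 3) = 4 * 4 * 4 = 64

Answer: 64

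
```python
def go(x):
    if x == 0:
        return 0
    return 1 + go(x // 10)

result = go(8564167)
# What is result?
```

Count of digits of 8564167: 7

Answer: 7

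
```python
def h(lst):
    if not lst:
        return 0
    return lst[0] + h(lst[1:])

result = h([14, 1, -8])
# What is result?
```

14 + 1 + (-8) + 0 = 7

Answer: 7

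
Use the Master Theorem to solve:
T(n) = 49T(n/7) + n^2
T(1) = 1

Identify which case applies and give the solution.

a=49, b=7, f(n)=n^2. log_7(49) = 2. Since c=2 = 2, Case 2 applies: T(n) = Θ(n^log_b(a) · log n) = O(n^2 log n).

Answer: O(n^2 log n) - Case 2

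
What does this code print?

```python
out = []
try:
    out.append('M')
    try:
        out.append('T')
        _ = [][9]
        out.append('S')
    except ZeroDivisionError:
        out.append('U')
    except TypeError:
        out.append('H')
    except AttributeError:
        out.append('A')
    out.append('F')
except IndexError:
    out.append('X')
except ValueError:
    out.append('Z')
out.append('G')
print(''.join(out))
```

Execution trace: 'M' (try body) → 'T' (inner try body) → 'X' (except IndexError) → 'G' (after the try/except). Output: MTXG

Answer: MTXG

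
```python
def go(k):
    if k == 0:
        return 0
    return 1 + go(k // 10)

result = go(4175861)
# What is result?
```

Count of digits of 4175861: 7

Answer: 7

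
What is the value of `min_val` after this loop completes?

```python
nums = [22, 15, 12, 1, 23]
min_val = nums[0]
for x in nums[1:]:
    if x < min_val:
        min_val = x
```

Minimum of [22, 15, 12, 1, 23]
`min_val` takes the values: 22 → 15 → 12 → 1

Answer: 1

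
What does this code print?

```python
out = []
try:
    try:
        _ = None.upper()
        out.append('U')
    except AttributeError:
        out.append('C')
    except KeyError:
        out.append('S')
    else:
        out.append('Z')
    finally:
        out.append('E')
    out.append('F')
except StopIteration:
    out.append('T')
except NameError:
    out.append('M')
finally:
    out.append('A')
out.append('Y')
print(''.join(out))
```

Execution trace: 'C' (inner except AttributeError) → 'E' (inner finally) → 'F' (try body, no exception) → 'A' (finally) → 'Y' (after the try/except). Output: CEFAY

Answer: CEFAY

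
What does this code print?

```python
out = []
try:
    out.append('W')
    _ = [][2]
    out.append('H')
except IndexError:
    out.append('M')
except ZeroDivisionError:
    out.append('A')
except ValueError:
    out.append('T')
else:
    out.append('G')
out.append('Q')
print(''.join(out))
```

Execution trace: 'W' (try body) → 'M' (except IndexError) → 'Q' (after the try/except). Output: WMQ

Answer: WMQ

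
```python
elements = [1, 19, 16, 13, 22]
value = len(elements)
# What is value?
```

Trace:
`elements = [1, 19, 16, 13, 22]` → elements = [1, 19, 16, 13, 22]
`value = len(elements)` → value = 5
So value = 5

Answer: 5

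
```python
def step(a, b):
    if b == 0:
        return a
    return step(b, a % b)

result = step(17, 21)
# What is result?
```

step(17, 21) -> step(21, 17) -> step(17, 4) -> step(4, 1) -> step(1, 0) -> 1

Answer: 1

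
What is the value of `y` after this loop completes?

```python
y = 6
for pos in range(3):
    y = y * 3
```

Multiply by 3, 3 times: 6 * 3^3 = 162
`y` takes the values: 6 → 18 → 54 → 162

Answer: 162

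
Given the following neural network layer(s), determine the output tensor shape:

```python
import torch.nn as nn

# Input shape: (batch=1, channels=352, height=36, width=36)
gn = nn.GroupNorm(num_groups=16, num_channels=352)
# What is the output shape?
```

Input: (1, 352, 36, 36) -> Output: (1, 352, 36, 36)

Answer: (1, 352, 36, 36)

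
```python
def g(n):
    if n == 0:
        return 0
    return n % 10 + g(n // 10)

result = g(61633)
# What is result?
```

Sum of digits of 61633: 3 + 3 + 6 + 1 + 6 = 19

Answer: 19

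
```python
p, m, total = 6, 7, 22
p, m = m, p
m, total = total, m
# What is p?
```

Trace:
`p, m, total = 6, 7, 22` → p = 6; m = 7; total = 22
`p, m = m, p` → p = 7; m = 6
`m, total = total, m` → m = 22; total = 6
So p = 7

Answer: 7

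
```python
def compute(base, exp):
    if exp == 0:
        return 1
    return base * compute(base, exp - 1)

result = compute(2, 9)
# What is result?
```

compute(2, 9) = 2 * 2 * 2 * 2 * 2 * 2 * 2 * 2 * 2 = 512

Answer: 512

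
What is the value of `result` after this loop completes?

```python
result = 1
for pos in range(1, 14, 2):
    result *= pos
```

Product of 1, 3, 5, ... up to 13
`result` takes the values: 1 → 3 → 15 → 105 → 945 → 10395 → 135135

Answer: 135135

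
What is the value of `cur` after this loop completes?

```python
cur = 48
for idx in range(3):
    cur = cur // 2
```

Halve 3 times: 48 // 2^3 = 6
`cur` takes the values: 48 → 24 → 12 → 6

Answer: 6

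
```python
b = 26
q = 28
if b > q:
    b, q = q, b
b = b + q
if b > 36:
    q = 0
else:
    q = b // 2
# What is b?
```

Trace:
`b = 26` → b = 26
`q = 28` → q = 28
`if b > q: ...` → b > q is False → no variable changes
`b = b + q` → b = 54
`if b > 36: ...` → b > 36 is True → q = 0
So b = 54

Answer: 54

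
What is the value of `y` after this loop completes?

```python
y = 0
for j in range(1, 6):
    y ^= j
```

XOR of 1 to 5
`y` takes the values: 0 → 1 → 3 → 0 → 4 → 1

Answer: 1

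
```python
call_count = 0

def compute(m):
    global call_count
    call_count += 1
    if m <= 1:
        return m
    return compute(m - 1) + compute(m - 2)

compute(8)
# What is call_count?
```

Calls(m) = 1 + Calls(m-1) + Calls(m-2); Calls(0)=Calls(1)=1. For m=8 this gives 67.

Answer: 67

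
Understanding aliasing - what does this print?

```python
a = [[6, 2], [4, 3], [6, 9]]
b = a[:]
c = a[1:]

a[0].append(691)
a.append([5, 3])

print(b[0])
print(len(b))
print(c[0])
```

Key concept: slice with nested mutation.
Step by step:
`a = [[6, 2], [4, 3], [6, 9]]` → a = [[6, 2], [4, 3], [6, 9]]
`b = a[:]` → b = [[6, 2], [4, 3], [6, 9]]
`c = a[1:]` → c = [[4, 3], [6, 9]]
`a[0].append(691)` → a = [[6, 2, 691], [4, 3], [6, 9]]; b = [[6, 2, 691], [4, 3], [6, 9]]
`a.append([5, 3])` → a = [[6, 2, 691], [4, 3], [6, 9], [5, 3]]
`print(b[0])` → prints [6, 2, 691]
`print(len(b))` → prints 3
`print(c[0])` → prints [4, 3]

Answer:
[6, 2, 691]
3
[4, 3]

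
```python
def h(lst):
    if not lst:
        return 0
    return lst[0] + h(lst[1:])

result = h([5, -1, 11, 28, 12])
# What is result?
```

5 + (-1) + 11 + 28 + 12 + 0 = 55

Answer: 55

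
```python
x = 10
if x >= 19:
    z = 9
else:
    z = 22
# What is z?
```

Trace:
`x = 10` → x = 10
`if x >= 19: ...` → x >= 19 is False, take else branch → z = 22
So z = 22

Answer: 22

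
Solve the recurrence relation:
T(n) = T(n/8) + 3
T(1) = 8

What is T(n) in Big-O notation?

Each step divides n by 8 and adds 3. After log_8(n) steps we reach T(1)=8. So T(n) = 3·log_8(n) + 8 = O(log n).

Answer: O(log n)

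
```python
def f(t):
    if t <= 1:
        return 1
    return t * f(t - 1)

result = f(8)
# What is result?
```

f(8) = 8 * 7 * 6 * 5 * 4 * 3 * 2 * 1 = 40320

Answer: 40320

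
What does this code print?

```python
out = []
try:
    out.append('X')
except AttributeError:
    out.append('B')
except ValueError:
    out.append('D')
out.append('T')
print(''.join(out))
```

Execution trace: 'X' (try body, no exception) → 'T' (after the try/except). Output: XT

Answer: XT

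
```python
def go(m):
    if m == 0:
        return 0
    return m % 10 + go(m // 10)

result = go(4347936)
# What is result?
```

Sum of digits of 4347936: 6 + 3 + 9 + 7 + 4 + 3 + 4 = 36

Answer: 36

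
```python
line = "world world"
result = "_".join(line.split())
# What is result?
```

Trace:
`line = "world world"` → line = 'world world'
`result = "_".join(line.split())` → result = 'world_world'
So result = 'world_world'

Answer: 'world_world'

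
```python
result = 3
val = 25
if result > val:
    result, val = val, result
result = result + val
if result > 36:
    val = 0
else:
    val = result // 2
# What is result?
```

Trace:
`result = 3` → result = 3
`val = 25` → val = 25
`if result > val: ...` → result > val is False → no variable changes
`result = result + val` → result = 28
`if result > 36: ...` → result > 36 is False, take else branch → val = 14
So result = 28

Answer: 28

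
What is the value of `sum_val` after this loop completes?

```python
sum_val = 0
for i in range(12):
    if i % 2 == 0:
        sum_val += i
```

Sum of even numbers 0 to 11
`sum_val` takes the values: 0 → 2 → 6 → 12 → 20 → 30

Answer: 30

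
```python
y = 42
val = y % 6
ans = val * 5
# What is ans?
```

Trace:
`y = 42` → y = 42
`val = y % 6` → val = 0
`ans = val * 5` → ans = 0
So ans = 0

Answer: 0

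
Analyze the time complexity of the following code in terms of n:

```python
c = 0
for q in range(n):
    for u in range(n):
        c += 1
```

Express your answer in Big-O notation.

Each loop level contributes: n × n. Multiplying the contributions gives O(n^2).

Answer: O(n^2)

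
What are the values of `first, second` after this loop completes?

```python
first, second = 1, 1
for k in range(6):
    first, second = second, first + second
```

Fibonacci: after 6 iterations
`first, second` takes the values: (1, 1) → (1, 2) → (2, 3) → (3, 5) → (5, 8) → (8, 13) → (13, 21)

Answer: 13, 21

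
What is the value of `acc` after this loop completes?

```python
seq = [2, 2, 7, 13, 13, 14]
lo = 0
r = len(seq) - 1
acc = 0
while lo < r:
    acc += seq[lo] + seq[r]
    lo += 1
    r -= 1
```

Sum of pairs from ends
`acc` takes the values: 0 → 16 → 31 → 51

Answer: 51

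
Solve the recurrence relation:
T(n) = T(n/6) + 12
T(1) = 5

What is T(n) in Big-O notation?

Each step divides n by 6 and adds 12. After log_6(n) steps we reach T(1)=5. So T(n) = 12·log_6(n) + 5 = O(log n).

Answer: O(log n)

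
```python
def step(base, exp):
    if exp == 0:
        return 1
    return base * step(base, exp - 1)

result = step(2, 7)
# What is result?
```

step(2, 7) = 2 * 2 * 2 * 2 * 2 * 2 * 2 = 128

Answer: 128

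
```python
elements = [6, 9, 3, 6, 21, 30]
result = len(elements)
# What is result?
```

Trace:
`elements = [6, 9, 3, 6, 21, 30]` → elements = [6, 9, 3, 6, 21, 30]
`result = len(elements)` → result = 6
So result = 6

Answer: 6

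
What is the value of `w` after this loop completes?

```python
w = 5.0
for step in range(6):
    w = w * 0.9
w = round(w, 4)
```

Exponential decay: 5.0 * 0.9^6
`w` takes the values: 5.0 → 4.5 → 4.05 → 3.645 → 3.2805 → 2.95245 → 2.657205 → 2.6572

Answer: 2.6572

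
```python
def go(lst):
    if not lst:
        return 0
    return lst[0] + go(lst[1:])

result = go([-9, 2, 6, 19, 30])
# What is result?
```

(-9) + 2 + 6 + 19 + 30 + 0 = 48

Answer: 48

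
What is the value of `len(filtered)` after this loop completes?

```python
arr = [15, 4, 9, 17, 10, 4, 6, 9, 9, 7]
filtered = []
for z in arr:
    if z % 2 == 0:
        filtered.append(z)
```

Count even numbers in [15, 4, 9, 17, 10, 4, 6, 9, 9, 7]
`filtered` takes the values: [] → [4] → [4, 10] → [4, 10, 4] → [4, 10, 4, 6]
So `len(filtered)` = 4

Answer: 4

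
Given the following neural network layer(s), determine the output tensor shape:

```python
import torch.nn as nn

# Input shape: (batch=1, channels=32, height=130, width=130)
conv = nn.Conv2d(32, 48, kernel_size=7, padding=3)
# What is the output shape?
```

Input: (1, 32, 130, 130) -> Output: (1, 48, 130, 130)

Answer: (1, 48, 130, 130)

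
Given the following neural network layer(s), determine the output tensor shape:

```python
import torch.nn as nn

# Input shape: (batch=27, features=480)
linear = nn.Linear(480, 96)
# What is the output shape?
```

Input: (27, 480) -> Output: (27, 96)

Answer: (27, 96)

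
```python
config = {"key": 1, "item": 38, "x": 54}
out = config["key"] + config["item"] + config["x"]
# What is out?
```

Trace:
`config = {"key": 1, "item": 38, "x": 54}` → config = {'key': 1, 'item': 38, 'x': 54}
`out = config["key"] + config["item"] + config["x"]` → out = 93
So out = 93

Answer: 93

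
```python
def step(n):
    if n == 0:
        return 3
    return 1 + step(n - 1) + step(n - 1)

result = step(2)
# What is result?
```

step(n) = 1 + 2·step(n-1), step(0)=3. Closed form: (3+1)·2^2 - 1 = 15.

Answer: 15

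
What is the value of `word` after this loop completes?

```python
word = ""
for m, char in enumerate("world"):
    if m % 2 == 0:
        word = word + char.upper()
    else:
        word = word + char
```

Uppercase even positions in 'world'
`word` takes the values: "" → "W" → "Wo" → "WoR" → "WoRl" → "WoRlD"

Answer: "WoRlD"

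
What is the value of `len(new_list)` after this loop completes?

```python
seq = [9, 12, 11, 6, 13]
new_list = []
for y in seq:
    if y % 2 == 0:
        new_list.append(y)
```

Count even numbers in [9, 12, 11, 6, 13]
`new_list` takes the values: [] → [12] → [12, 6]
So `len(new_list)` = 2

Answer: 2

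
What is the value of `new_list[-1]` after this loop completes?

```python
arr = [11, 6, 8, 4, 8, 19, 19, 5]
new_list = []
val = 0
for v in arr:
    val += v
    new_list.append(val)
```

Cumulative sum ends at 80
`new_list` takes the values: [] → [11] → [11, 17] → [11, 17, 25] → [11, 17, 25, 29] → [11, 17, 25, 29, 37] → [11, 17, 25, 29, 37, 56] → [11, 17, 25, 29, 37, 56, 75] → [11, 17, 25, 29, 37, 56, 75, 80]
So `new_list[-1]` = 80

Answer: 80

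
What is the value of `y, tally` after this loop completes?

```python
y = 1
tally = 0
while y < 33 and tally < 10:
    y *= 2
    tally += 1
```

Double until >= 33 or 10 iterations
`y, tally` takes the values: (1, 0) → (2, 0) → (2, 1) → (4, 1) → (4, 2) → (8, 2) → (8, 3) → (16, 3) → (16, 4) → (32, 4) → (32, 5) → (64, 5) → (64, 6)

Answer: 64, 6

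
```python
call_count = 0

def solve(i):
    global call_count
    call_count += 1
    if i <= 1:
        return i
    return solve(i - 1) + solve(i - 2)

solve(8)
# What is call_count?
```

Calls(i) = 1 + Calls(i-1) + Calls(i-2); Calls(0)=Calls(1)=1. For i=8 this gives 67.

Answer: 67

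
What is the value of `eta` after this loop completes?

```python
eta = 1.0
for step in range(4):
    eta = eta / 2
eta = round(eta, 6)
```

Halving LR 4 times: 1 / 2^4
`eta` takes the values: 1.0 → 0.5 → 0.25 → 0.125 → 0.0625

Answer: 0.0625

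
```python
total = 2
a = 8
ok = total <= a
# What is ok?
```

Trace:
`total = 2` → total = 2
`a = 8` → a = 8
`ok = total <= a` → ok = True
So ok = True

Answer: True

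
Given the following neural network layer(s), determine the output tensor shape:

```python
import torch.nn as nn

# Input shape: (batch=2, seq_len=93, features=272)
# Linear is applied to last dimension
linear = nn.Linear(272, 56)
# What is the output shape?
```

Input: (2, 93, 272) -> Output: (2, 93, 56)

Answer: (2, 93, 56)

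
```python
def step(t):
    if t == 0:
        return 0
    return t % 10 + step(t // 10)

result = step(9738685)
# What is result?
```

Sum of digits of 9738685: 5 + 8 + 6 + 8 + 3 + 7 + 9 = 46

Answer: 46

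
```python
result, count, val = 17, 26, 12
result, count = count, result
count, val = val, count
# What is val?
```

Trace:
`result, count, val = 17, 26, 12` → result = 17; count = 26; val = 12
`result, count = count, result` → result = 26; count = 17
`count, val = val, count` → count = 12; val = 17
So val = 17

Answer: 17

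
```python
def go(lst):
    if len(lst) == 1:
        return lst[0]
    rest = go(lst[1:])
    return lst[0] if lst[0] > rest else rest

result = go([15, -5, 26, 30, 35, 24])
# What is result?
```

Recursive max over [15, -5, 26, 30, 35, 24] = 35

Answer: 35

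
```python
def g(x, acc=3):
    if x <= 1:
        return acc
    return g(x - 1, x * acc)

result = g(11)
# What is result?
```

Accumulator trace (n, acc): (11, 3) -> (10, 33) -> (9, 330) -> (8, 2970) -> (7, 23760) -> (6, 166320) -> (5, 997920) -> (4, 4989600) -> (3, 19958400) -> (2, 59875200) -> (1, 119750400) -> return 119750400

Answer: 119750400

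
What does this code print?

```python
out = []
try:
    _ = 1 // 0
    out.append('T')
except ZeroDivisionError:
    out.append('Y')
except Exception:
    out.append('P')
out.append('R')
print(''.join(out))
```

Execution trace: 'Y' (except ZeroDivisionError) → 'R' (after the try/except). Output: YR

Answer: YR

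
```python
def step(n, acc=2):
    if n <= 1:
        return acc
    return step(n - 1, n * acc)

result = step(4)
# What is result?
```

Accumulator trace (n, acc): (4, 2) -> (3, 8) -> (2, 24) -> (1, 48) -> return 48

Answer: 48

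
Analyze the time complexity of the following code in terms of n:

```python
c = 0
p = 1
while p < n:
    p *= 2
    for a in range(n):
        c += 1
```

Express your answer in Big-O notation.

Each loop level contributes: log n × n. Multiplying the contributions gives O(n log n).

Answer: O(n log n)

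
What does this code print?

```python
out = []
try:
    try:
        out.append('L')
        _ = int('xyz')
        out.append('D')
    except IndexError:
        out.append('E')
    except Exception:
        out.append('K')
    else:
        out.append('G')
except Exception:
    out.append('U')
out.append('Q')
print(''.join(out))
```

Execution trace: 'L' (inner try body) → 'K' (inner except Exception) → 'Q' (after the try/except). Output: LKQ

Answer: LKQ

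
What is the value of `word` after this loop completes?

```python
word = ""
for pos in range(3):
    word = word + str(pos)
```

Concatenate digits 0 to 2
`word` takes the values: "" → "0" → "01" → "012"

Answer: "012"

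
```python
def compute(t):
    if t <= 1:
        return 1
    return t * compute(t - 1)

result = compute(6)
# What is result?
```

compute(6) = 6 * 5 * 4 * 3 * 2 * 1 = 720

Answer: 720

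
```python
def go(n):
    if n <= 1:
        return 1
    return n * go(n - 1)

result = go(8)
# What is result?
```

go(8) = 8 * 7 * 6 * 5 * 4 * 3 * 2 * 1 = 40320

Answer: 40320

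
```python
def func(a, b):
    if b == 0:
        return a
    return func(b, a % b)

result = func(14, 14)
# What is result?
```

func(14, 14) -> func(14, 0) -> 14

Answer: 14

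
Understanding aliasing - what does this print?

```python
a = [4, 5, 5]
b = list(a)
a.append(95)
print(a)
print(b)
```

Key concept: list() constructor creates copy.
Step by step:
`a = [4, 5, 5]` → a = [4, 5, 5]
`b = list(a)` → b = [4, 5, 5]
`a.append(95)` → a = [4, 5, 5, 95]
`print(a)` → prints [4, 5, 5, 95]
`print(b)` → prints [4, 5, 5]

Answer:
[4, 5, 5, 95]
[4, 5, 5]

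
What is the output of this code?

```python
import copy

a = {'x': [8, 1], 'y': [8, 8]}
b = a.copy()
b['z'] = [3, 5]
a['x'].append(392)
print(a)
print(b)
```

Key concept: shallow copy of dict with mutable values.
Step by step:
`a = {'x': [8, 1], 'y': [8, 8]}` → a = {'x': [8, 1], 'y': [8, 8]}
`b = a.copy()` → b = {'x': [8, 1], 'y': [8, 8]}
`b['z'] = [3, 5]` → b = {'x': [8, 1], 'y': [8, 8], 'z': [3, 5]}
`a['x'].append(392)` → a = {'x': [8, 1, 392], 'y': [8, 8]}; b = {'x': [8, 1, 392], 'y': [8, 8], 'z': [3, 5]}
`print(a)` → prints {'x': [8, 1, 392], 'y': [8, 8]}
`print(b)` → prints {'x': [8, 1, 392], 'y': [8, 8], 'z': [3, 5]}

Answer:
{'x': [8, 1, 392], 'y': [8, 8]}
{'x': [8, 1, 392], 'y': [8, 8], 'z': [3, 5]}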